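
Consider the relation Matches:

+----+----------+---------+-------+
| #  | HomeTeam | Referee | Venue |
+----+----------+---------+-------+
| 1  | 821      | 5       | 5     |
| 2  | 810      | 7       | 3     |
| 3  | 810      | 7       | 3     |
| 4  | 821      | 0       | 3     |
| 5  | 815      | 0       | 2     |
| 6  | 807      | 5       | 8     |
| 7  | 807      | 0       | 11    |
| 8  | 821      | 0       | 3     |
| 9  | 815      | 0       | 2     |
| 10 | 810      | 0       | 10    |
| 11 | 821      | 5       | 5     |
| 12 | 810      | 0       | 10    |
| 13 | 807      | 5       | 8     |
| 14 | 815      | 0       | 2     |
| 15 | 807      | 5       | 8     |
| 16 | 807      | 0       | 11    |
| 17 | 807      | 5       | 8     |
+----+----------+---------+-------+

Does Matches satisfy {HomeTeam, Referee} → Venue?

(HomeTeam=821, Referee=5): rows 1, 11 → Venue = 5, 5 ✓
(HomeTeam=810, Referee=7): rows 2, 3 → Venue = 3, 3 ✓
(HomeTeam=821, Referee=0): rows 4, 8 → Venue = 3, 3 ✓
(HomeTeam=815, Referee=0): rows 5, 9, 14 → Venue = 2, 2, 2 ✓
(HomeTeam=807, Referee=5): rows 6, 13, 15, 17 → Venue = 8, 8, 8, 8 ✓
(HomeTeam=807, Referee=0): rows 7, 16 → Venue = 11, 11 ✓
(HomeTeam=810, Referee=0): rows 10, 12 → Venue = 10, 10 ✓
Every {HomeTeam, Referee} value is associated with a single Venue value, so {HomeTeam, Referee} → Venue holds.

Yes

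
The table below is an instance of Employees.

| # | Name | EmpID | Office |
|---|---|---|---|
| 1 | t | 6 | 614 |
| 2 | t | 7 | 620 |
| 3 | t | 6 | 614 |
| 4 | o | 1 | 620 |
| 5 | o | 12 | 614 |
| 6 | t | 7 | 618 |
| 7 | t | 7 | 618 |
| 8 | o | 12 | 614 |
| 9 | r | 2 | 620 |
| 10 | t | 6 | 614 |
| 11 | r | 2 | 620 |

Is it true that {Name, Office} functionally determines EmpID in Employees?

(Name=t, Office=614): rows 1, 3, 10 → EmpID = 6, 6, 6 ✓
(Name=t, Office=620): row 2 → EmpID = 7 ✓
(Name=o, Office=620): row 4 → EmpID = 1 ✓
(Name=o, Office=614): rows 5, 8 → EmpID = 12, 12 ✓
(Name=t, Office=618): rows 6, 7 → EmpID = 7, 7 ✓
(Name=r, Office=620): rows 9, 11 → EmpID = 2, 2 ✓
Every {Name, Office} value is associated with a single EmpID value, so {Name, Office} -> EmpID holds.

Yes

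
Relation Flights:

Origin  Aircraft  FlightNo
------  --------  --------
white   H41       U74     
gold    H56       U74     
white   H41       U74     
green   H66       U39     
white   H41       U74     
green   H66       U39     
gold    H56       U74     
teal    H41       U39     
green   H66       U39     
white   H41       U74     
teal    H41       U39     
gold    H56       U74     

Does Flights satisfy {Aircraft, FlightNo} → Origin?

(Aircraft=H41, FlightNo=U74): 4 rows → Origin = white, white, white, white ✓
(Aircraft=H56, FlightNo=U74): 3 rows → Origin = gold, gold, gold ✓
(Aircraft=H66, FlightNo=U39): 3 rows → Origin = green, green, green ✓
(Aircraft=H41, FlightNo=U39): 2 rows → Origin = teal, teal ✓
Every {Aircraft, FlightNo} value is associated with a single Origin value, so {Aircraft, FlightNo} → Origin holds.

Yes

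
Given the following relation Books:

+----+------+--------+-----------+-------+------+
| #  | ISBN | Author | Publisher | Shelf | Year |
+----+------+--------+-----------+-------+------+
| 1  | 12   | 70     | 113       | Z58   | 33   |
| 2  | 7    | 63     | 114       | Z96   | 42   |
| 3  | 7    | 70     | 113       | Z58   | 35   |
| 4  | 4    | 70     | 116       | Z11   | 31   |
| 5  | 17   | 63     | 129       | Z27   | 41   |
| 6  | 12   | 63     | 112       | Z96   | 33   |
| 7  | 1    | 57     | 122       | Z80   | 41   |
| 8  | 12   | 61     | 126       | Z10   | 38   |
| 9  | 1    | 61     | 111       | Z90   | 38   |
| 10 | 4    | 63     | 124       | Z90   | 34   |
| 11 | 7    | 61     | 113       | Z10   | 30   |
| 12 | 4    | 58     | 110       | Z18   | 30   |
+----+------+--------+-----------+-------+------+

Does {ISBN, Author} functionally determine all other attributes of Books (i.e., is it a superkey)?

All 12 rows have distinct {ISBN, Author} values, so {ISBN, Author} → (all attributes) holds and {ISBN, Author} is a superkey.

Yes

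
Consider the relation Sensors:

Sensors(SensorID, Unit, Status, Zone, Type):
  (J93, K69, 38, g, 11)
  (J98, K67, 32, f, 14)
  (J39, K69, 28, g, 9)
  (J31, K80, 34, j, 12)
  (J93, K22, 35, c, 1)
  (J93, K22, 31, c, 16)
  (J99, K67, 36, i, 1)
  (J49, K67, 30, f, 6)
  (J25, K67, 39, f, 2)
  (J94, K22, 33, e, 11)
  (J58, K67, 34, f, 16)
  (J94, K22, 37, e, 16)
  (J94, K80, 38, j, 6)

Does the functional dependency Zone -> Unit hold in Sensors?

Yes

Zone=g: 2 rows → Unit = K69, K69 ✓
Zone=f: 4 rows → Unit = K67, K67, K67, K67 ✓
Zone=j: 2 rows → Unit = K80, K80 ✓
Zone=c: 2 rows → Unit = K22, K22 ✓
Zone=i: 1 row → Unit = K67 ✓
Zone=e: 2 rows → Unit = K22, K22 ✓
Every Zone value is associated with a single Unit value, so Zone -> Unit holds.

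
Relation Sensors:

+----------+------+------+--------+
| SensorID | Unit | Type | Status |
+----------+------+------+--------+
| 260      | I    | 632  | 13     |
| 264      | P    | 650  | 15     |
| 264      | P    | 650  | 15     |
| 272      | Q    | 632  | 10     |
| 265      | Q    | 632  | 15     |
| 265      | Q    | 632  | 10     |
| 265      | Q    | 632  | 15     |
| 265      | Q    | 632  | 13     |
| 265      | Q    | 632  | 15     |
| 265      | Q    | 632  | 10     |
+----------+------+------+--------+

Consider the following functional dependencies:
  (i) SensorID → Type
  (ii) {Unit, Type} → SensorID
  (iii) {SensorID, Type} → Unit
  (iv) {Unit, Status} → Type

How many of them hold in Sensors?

3

(i) SensorID → Type: every LHS value maps to a single RHS value — holds.
(ii) {Unit, Type} → SensorID: (Unit=Q, Type=632): 7 rows → SensorID takes values {272, 265} — violation — fails.
(iii) {SensorID, Type} → Unit: every LHS value maps to a single RHS value — holds.
(iv) {Unit, Status} → Type: every LHS value maps to a single RHS value — holds.
3 of the 4 dependencies hold.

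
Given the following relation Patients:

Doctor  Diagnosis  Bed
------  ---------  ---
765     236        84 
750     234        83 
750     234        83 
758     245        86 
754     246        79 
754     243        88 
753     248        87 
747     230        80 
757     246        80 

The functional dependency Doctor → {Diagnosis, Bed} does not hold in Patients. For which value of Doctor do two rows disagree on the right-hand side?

754

Doctor=765: 1 row → {Diagnosis,Bed} = (236, 84) ✓
Doctor=750: 2 rows → {Diagnosis,Bed} = (234, 83), (234, 83) ✓
Doctor=758: 1 row → {Diagnosis,Bed} = (245, 86) ✓
Doctor=754: 2 rows → {Diagnosis,Bed} takes values {(246, 79), (243, 88)} — violation
Doctor=753: 1 row → {Diagnosis,Bed} = (248, 87) ✓
Doctor=747: 1 row → {Diagnosis,Bed} = (230, 80) ✓
Doctor=757: 1 row → {Diagnosis,Bed} = (246, 80) ✓
The only Doctor value with inconsistent RHS is Doctor=754.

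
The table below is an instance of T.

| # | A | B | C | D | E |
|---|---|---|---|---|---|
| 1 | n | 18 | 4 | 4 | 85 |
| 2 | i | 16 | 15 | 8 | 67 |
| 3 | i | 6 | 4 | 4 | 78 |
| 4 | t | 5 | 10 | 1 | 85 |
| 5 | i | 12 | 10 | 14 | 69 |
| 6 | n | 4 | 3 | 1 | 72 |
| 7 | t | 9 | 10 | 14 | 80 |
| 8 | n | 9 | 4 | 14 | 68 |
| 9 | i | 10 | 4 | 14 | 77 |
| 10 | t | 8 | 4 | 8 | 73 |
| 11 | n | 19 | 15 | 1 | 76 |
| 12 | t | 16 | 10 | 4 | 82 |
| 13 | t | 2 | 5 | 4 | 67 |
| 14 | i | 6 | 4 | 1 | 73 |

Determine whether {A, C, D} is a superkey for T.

All 14 rows have distinct {A, C, D} values, so {A, C, D} → (all attributes) holds and {A, C, D} is a superkey.

Yes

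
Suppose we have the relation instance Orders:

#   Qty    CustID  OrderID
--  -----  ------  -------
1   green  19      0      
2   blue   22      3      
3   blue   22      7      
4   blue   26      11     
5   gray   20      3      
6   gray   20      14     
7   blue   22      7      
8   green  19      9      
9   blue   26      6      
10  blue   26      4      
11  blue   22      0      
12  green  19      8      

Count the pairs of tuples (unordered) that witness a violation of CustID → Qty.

CustID=19: all 3 rows agree on Qty — 0 pairs.
CustID=22: all 4 rows agree on Qty — 0 pairs.
CustID=26: all 3 rows agree on Qty — 0 pairs.
CustID=20: all 2 rows agree on Qty — 0 pairs.

0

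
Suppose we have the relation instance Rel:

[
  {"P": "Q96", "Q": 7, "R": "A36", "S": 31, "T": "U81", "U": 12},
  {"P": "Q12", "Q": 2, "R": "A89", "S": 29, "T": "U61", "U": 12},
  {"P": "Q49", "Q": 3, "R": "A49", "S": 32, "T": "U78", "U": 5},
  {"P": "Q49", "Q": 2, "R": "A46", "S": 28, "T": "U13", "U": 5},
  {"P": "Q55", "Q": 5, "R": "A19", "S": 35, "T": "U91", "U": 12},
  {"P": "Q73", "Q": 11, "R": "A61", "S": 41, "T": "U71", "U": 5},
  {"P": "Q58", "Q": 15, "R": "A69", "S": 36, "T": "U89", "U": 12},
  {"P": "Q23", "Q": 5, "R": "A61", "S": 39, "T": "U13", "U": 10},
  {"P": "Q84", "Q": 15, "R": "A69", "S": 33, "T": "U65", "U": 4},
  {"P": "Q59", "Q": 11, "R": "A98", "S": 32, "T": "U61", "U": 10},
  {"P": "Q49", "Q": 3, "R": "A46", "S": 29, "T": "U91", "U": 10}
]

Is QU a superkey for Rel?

Yes

All 11 rows have distinct QU values, so QU → (all attributes) holds and QU is a superkey.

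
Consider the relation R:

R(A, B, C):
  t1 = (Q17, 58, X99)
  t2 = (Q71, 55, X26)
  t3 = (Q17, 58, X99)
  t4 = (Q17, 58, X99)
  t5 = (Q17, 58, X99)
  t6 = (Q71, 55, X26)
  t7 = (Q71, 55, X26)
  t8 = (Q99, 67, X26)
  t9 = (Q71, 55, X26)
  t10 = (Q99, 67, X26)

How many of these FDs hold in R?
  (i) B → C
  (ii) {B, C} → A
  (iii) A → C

(i) B → C: every LHS value maps to a single RHS value — holds.
(ii) {B, C} → A: every LHS value maps to a single RHS value — holds.
(iii) A → C: every LHS value maps to a single RHS value — holds.
3 of the 3 dependencies hold.

3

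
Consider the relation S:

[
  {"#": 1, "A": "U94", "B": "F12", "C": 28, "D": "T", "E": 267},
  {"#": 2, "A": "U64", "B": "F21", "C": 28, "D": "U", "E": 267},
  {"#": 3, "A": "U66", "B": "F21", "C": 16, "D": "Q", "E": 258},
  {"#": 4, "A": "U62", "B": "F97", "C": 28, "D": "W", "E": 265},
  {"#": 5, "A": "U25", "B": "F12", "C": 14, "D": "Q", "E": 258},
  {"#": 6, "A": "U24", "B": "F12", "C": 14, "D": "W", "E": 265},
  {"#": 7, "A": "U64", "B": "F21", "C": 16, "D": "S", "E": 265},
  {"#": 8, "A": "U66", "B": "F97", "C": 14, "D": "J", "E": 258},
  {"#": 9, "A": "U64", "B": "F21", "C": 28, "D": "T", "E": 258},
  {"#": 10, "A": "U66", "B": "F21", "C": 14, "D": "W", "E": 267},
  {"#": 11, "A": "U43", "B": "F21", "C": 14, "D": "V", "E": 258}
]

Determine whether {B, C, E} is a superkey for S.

All 11 rows have distinct {B, C, E} values, so {B, C, E} → (all attributes) holds and {B, C, E} is a superkey.

Yes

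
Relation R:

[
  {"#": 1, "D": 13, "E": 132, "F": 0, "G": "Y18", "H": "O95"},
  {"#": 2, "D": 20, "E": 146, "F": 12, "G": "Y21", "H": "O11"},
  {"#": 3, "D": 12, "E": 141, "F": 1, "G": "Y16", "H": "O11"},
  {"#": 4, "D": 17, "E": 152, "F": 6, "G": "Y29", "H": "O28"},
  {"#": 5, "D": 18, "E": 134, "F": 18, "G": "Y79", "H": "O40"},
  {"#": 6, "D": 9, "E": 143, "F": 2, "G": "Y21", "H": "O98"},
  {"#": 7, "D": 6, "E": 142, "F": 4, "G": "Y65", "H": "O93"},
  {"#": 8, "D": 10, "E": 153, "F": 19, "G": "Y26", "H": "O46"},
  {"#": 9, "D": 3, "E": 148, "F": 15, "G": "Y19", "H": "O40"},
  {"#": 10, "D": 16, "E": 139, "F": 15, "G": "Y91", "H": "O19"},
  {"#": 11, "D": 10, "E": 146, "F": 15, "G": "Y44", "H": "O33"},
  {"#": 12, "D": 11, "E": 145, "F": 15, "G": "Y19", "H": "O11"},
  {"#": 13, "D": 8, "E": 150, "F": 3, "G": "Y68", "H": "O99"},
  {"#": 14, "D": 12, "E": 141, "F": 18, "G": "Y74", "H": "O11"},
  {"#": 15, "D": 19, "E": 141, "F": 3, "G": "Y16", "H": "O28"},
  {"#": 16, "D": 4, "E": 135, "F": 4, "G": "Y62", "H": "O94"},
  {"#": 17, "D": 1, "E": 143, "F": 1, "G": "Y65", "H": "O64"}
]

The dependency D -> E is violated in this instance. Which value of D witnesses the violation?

D=13: row 1 → E = 132 ✓
D=20: row 2 → E = 146 ✓
D=12: rows 3, 14 → E = 141, 141 ✓
D=17: row 4 → E = 152 ✓
D=18: row 5 → E = 134 ✓
D=9: row 6 → E = 143 ✓
D=6: row 7 → E = 142 ✓
D=10: rows 8, 11 → E takes values {153, 146} — violation
D=3: row 9 → E = 148 ✓
D=16: row 10 → E = 139 ✓
D=11: row 12 → E = 145 ✓
D=8: row 13 → E = 150 ✓
D=19: row 15 → E = 141 ✓
D=4: row 16 → E = 135 ✓
D=1: row 17 → E = 143 ✓
The only D value with inconsistent E is D=10.

10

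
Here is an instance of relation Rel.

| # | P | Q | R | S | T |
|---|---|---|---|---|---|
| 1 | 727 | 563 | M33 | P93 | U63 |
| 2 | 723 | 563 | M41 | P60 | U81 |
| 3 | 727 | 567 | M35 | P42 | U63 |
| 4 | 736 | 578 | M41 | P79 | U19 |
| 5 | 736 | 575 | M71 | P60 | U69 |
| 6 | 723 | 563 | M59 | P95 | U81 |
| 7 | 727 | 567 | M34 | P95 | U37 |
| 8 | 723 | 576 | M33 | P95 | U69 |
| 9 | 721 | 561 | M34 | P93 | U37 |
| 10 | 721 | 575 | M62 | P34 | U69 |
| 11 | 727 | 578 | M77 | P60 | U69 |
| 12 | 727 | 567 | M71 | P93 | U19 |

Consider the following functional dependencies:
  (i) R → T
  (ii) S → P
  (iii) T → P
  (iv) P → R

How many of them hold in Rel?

(i) R → T: R=M33: rows 1, 8 → T takes values {U63, U69} — violation; R=M41: rows 2, 4 → T takes values {U81, U19} — violation; R=M71: rows 5, 12 → T takes values {U69, U19} — violation — fails.
(ii) S → P: S=P93: rows 1, 9, 12 → P takes values {727, 721} — violation; S=P60: rows 2, 5, 11 → P takes values {723, 736, 727} — violation; S=P95: rows 6, 7, 8 → P takes values {723, 727} — violation — fails.
(iii) T → P: T=U19: rows 4, 12 → P takes values {736, 727} — violation; T=U69: rows 5, 8, 10, 11 → P takes values {736, 723, 721, 727} — violation; T=U37: rows 7, 9 → P takes values {727, 721} — violation — fails.
(iv) P → R: P=727: rows 1, 3, 7, 11, 12 → R takes values {M33, M35, M34, M77, M71} — violation; P=723: rows 2, 6, 8 → R takes values {M41, M59, M33} — violation; P=736: rows 4, 5 → R takes values {M41, M71} — violation; P=721: rows 9, 10 → R takes values {M34, M62} — violation — fails.
None of the 4 dependencies hold.

0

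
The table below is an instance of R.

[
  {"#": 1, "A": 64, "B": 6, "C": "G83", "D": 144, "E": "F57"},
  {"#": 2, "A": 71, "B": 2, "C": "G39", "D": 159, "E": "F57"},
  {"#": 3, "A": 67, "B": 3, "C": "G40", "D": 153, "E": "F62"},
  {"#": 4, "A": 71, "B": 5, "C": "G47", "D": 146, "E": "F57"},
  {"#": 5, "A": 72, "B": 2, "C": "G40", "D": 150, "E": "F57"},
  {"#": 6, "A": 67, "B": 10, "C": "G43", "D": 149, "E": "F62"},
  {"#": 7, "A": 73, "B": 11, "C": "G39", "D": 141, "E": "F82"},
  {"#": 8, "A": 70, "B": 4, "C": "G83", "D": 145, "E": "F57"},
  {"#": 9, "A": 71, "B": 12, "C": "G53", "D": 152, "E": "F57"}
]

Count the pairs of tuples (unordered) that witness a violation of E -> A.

12

E=F57: violating pairs (1,2), (1,4), (1,5), (1,8), (1,9), (2,5), (2,8), (4,5), (4,8), (5,8), (5,9), (8,9) — 12 pairs.
E=F62: all 2 rows agree on A — 0 pairs.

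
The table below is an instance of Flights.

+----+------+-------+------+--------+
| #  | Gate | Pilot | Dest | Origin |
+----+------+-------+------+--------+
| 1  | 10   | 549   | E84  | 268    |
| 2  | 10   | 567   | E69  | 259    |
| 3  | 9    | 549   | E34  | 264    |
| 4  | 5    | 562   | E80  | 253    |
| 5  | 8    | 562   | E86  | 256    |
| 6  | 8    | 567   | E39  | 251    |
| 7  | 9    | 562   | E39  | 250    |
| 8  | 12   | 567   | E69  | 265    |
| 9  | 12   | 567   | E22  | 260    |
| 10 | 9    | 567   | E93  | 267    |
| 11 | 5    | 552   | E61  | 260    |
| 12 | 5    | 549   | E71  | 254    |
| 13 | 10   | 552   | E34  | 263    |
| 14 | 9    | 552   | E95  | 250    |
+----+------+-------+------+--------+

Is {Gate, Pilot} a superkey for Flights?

Rows 8 and 9 have the same {Gate, Pilot} value (Gate=12, Pilot=567) but are distinct tuples, so {Gate, Pilot} does not determine every attribute — not a superkey.

No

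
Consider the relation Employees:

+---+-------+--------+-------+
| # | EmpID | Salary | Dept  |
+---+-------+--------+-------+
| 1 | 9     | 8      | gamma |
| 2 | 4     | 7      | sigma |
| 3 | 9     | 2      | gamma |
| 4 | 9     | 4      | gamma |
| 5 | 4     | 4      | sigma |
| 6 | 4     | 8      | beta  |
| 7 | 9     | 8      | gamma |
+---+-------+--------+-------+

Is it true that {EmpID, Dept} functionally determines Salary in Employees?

No

(EmpID=9, Dept=gamma): rows 1, 3, 4, 7 → Salary takes values {8, 2, 4} — violation
(EmpID=4, Dept=sigma): rows 2, 5 → Salary takes values {7, 4} — violation
(EmpID=4, Dept=beta): row 6 → Salary = 8 ✓
Two rows agree on {EmpID, Dept} but differ on Salary, so {EmpID, Dept} -> Salary does not hold.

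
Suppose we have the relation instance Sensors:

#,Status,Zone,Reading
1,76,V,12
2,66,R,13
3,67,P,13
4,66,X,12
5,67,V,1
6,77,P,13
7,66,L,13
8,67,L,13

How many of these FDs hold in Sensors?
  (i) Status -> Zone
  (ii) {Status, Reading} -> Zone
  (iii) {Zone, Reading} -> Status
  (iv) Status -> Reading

(i) Status -> Zone: Status=66: rows 2, 4, 7 → Zone takes values {R, X, L} — violation; Status=67: rows 3, 5, 8 → Zone takes values {P, V, L} — violation — fails.
(ii) {Status, Reading} -> Zone: (Status=66, Reading=13): rows 2, 7 → Zone takes values {R, L} — violation; (Status=67, Reading=13): rows 3, 8 → Zone takes values {P, L} — violation — fails.
(iii) {Zone, Reading} -> Status: (Zone=P, Reading=13): rows 3, 6 → Status takes values {67, 77} — violation; (Zone=L, Reading=13): rows 7, 8 → Status takes values {66, 67} — violation — fails.
(iv) Status -> Reading: Status=66: rows 2, 4, 7 → Reading takes values {13, 12} — violation; Status=67: rows 3, 5, 8 → Reading takes values {13, 1} — violation — fails.
None of the 4 dependencies hold.

0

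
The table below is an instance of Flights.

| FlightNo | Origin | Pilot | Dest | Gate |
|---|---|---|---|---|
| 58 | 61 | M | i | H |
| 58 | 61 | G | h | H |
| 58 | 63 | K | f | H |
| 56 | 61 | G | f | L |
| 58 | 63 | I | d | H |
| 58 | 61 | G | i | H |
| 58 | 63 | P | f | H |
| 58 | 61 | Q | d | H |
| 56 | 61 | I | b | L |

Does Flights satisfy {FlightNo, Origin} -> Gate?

Yes

(FlightNo=58, Origin=61): 4 rows → Gate = H, H, H, H ✓
(FlightNo=58, Origin=63): 3 rows → Gate = H, H, H ✓
(FlightNo=56, Origin=61): 2 rows → Gate = L, L ✓
Every {FlightNo, Origin} value is associated with a single Gate value, so {FlightNo, Origin} -> Gate holds.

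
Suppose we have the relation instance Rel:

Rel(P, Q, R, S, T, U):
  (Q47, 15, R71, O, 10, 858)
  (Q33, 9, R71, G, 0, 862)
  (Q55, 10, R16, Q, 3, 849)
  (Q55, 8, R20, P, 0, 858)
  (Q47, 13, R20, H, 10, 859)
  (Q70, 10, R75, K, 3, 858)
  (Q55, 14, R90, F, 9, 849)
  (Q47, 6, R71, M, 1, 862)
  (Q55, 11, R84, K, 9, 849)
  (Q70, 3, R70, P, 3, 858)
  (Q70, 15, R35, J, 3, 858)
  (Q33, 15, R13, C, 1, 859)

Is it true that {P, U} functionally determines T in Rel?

No

(P=Q47, U=858): 1 row → T = 10 ✓
(P=Q33, U=862): 1 row → T = 0 ✓
(P=Q55, U=849): 3 rows → T takes values {3, 9} — violation
(P=Q55, U=858): 1 row → T = 0 ✓
(P=Q47, U=859): 1 row → T = 10 ✓
(P=Q70, U=858): 3 rows → T = 3, 3, 3 ✓
(P=Q47, U=862): 1 row → T = 1 ✓
(P=Q33, U=859): 1 row → T = 1 ✓
Two rows agree on {P, U} but differ on T, so {P, U} -> T does not hold.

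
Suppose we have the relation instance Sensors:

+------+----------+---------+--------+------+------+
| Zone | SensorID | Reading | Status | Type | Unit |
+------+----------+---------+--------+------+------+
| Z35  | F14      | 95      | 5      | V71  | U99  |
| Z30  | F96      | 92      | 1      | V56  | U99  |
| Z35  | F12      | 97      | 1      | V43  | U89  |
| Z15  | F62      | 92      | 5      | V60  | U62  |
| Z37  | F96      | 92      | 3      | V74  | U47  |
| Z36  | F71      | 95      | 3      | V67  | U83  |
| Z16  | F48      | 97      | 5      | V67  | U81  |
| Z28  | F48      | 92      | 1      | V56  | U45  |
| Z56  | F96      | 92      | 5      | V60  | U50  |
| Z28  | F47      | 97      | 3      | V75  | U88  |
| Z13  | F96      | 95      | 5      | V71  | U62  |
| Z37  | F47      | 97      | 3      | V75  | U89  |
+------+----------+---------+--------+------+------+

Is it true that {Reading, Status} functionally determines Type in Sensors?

(Reading=95, Status=5): 2 rows → Type = V71, V71 ✓
(Reading=92, Status=1): 2 rows → Type = V56, V56 ✓
(Reading=97, Status=1): 1 row → Type = V43 ✓
(Reading=92, Status=5): 2 rows → Type = V60, V60 ✓
(Reading=92, Status=3): 1 row → Type = V74 ✓
(Reading=95, Status=3): 1 row → Type = V67 ✓
(Reading=97, Status=5): 1 row → Type = V67 ✓
(Reading=97, Status=3): 2 rows → Type = V75, V75 ✓
Every {Reading, Status} value is associated with a single Type value, so {Reading, Status} -> Type holds.

Yes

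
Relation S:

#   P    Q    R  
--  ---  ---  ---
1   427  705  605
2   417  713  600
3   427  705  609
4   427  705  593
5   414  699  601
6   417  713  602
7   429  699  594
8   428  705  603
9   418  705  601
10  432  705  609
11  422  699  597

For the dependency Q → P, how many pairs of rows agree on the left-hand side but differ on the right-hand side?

15

Q=705: violating pairs (1,8), (1,9), (1,10), (3,8), (3,9), (3,10), (4,8), (4,9), (4,10), (8,9), (8,10), (9,10) — 12 pairs.
Q=713: all 2 rows agree on P — 0 pairs.
Q=699: violating pairs (5,7), (5,11), (7,11) — 3 pairs.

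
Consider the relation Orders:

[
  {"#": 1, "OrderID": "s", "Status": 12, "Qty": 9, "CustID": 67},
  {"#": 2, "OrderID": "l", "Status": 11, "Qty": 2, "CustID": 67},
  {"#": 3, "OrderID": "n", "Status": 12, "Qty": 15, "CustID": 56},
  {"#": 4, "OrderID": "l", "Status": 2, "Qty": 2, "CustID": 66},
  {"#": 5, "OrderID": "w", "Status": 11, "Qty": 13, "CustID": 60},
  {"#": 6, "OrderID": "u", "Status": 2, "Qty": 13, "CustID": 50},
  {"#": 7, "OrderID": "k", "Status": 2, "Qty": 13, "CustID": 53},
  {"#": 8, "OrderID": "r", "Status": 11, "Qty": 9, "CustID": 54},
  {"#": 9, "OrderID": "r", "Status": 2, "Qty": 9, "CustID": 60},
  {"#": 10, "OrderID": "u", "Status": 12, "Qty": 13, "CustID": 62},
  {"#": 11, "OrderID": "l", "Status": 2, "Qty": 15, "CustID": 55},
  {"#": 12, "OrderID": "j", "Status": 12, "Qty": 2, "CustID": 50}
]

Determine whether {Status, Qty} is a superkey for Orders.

Rows 6 and 7 have the same {Status, Qty} value (Status=2, Qty=13) but are distinct tuples, so {Status, Qty} does not determine every attribute — not a superkey.

No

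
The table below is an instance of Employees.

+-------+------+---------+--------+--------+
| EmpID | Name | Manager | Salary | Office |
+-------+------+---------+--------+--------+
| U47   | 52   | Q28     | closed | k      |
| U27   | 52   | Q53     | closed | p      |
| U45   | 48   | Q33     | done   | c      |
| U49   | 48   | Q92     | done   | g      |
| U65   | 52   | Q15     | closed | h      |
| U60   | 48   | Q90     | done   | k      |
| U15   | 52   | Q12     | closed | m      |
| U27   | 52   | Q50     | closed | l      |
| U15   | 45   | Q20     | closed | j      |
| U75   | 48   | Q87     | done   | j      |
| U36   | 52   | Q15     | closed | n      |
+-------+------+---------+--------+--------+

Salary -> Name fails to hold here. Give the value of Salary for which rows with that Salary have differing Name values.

Salary=closed: 7 rows → Name takes values {52, 45} — violation
Salary=done: 4 rows → Name = 48, 48, 48, 48 ✓
The only Salary value with inconsistent Name is Salary=closed.

closed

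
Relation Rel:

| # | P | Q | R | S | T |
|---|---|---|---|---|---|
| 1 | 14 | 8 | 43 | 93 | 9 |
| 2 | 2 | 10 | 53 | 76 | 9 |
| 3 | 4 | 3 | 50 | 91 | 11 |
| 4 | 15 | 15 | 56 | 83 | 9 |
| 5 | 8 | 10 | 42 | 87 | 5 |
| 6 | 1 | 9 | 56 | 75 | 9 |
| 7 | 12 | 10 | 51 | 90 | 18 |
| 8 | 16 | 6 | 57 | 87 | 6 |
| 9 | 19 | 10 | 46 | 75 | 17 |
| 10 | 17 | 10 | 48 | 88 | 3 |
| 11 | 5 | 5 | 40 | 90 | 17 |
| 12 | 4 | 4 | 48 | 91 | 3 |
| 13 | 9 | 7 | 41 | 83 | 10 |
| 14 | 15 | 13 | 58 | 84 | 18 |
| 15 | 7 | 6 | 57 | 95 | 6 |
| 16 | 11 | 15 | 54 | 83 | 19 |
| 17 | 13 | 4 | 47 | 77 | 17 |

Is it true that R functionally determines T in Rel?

Yes

R=43: row 1 → T = 9 ✓
R=53: row 2 → T = 9 ✓
R=50: row 3 → T = 11 ✓
R=56: rows 4, 6 → T = 9, 9 ✓
R=42: row 5 → T = 5 ✓
R=51: row 7 → T = 18 ✓
R=57: rows 8, 15 → T = 6, 6 ✓
R=46: row 9 → T = 17 ✓
R=48: rows 10, 12 → T = 3, 3 ✓
R=40: row 11 → T = 17 ✓
R=41: row 13 → T = 10 ✓
R=58: row 14 → T = 18 ✓
R=54: row 16 → T = 19 ✓
R=47: row 17 → T = 17 ✓
Every R value is associated with a single T value, so R -> T holds.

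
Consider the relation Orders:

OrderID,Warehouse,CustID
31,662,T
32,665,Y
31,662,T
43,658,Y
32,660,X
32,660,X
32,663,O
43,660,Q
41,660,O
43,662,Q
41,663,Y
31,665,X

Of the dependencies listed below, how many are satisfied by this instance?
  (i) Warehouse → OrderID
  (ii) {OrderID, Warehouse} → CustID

(i) Warehouse → OrderID: Warehouse=662: 3 rows → OrderID takes values {31, 43} — violation; Warehouse=665: 2 rows → OrderID takes values {32, 31} — violation; Warehouse=660: 4 rows → OrderID takes values {32, 43, 41} — violation; Warehouse=663: 2 rows → OrderID takes values {32, 41} — violation — fails.
(ii) {OrderID, Warehouse} → CustID: every LHS value maps to a single RHS value — holds.
1 of the 2 dependencies holds.

1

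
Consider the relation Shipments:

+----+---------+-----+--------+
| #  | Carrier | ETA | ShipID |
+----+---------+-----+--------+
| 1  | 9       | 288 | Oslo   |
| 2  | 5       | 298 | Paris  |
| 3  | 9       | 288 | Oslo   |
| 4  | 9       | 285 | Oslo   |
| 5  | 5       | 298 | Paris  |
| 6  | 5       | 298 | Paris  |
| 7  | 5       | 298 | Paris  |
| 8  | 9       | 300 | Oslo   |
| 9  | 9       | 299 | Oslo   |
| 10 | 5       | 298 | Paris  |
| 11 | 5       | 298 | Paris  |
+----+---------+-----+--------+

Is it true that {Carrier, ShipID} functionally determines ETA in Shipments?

No

(Carrier=9, ShipID=Oslo): rows 1, 3, 4, 8, 9 → ETA takes values {288, 285, 300, 299} — violation
(Carrier=5, ShipID=Paris): rows 2, 5, 6, 7, 10, 11 → ETA = 298, 298, 298, 298, 298, 298 ✓
Two rows agree on {Carrier, ShipID} but differ on ETA, so {Carrier, ShipID} -> ETA does not hold.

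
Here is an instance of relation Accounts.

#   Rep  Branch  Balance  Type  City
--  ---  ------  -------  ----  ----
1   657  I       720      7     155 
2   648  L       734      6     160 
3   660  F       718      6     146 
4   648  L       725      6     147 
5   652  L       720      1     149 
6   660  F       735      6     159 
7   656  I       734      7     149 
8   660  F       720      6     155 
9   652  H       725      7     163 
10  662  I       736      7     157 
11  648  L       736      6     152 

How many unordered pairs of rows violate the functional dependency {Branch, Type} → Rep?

(Branch=I, Type=7): violating pairs (1,7), (1,10), (7,10) — 3 pairs.
(Branch=L, Type=6): all 3 rows agree on Rep — 0 pairs.
(Branch=F, Type=6): all 3 rows agree on Rep — 0 pairs.

3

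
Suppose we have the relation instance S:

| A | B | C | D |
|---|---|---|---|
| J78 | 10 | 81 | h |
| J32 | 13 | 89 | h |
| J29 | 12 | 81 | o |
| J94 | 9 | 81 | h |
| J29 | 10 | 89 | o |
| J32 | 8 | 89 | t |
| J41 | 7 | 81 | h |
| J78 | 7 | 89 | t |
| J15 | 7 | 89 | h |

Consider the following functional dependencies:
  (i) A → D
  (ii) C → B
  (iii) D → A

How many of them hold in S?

(i) A → D: A=J78: 2 rows → D takes values {h, t} — violation; A=J32: 2 rows → D takes values {h, t} — violation — fails.
(ii) C → B: C=81: 4 rows → B takes values {10, 12, 9, 7} — violation; C=89: 5 rows → B takes values {13, 10, 8, 7} — violation — fails.
(iii) D → A: D=h: 5 rows → A takes values {J78, J32, J94, J41, J15} — violation; D=t: 2 rows → A takes values {J32, J78} — violation — fails.
None of the 3 dependencies hold.

0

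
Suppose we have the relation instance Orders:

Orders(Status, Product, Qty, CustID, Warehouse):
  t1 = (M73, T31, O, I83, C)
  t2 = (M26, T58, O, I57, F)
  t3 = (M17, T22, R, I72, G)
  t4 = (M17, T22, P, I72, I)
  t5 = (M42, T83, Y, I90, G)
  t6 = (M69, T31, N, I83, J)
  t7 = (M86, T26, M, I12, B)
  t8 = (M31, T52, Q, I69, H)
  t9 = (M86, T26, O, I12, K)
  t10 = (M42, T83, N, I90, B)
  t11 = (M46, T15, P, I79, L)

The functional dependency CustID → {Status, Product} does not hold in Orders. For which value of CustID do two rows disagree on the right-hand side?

CustID=I83: rows 1, 6 → {Status,Product} takes values {(M73, T31), (M69, T31)} — violation
CustID=I57: row 2 → {Status,Product} = (M26, T58) ✓
CustID=I72: rows 3, 4 → {Status,Product} = (M17, T22), (M17, T22) ✓
CustID=I90: rows 5, 10 → {Status,Product} = (M42, T83), (M42, T83) ✓
CustID=I12: rows 7, 9 → {Status,Product} = (M86, T26), (M86, T26) ✓
CustID=I69: row 8 → {Status,Product} = (M31, T52) ✓
CustID=I79: row 11 → {Status,Product} = (M46, T15) ✓
The only CustID value with inconsistent RHS is CustID=I83.

I83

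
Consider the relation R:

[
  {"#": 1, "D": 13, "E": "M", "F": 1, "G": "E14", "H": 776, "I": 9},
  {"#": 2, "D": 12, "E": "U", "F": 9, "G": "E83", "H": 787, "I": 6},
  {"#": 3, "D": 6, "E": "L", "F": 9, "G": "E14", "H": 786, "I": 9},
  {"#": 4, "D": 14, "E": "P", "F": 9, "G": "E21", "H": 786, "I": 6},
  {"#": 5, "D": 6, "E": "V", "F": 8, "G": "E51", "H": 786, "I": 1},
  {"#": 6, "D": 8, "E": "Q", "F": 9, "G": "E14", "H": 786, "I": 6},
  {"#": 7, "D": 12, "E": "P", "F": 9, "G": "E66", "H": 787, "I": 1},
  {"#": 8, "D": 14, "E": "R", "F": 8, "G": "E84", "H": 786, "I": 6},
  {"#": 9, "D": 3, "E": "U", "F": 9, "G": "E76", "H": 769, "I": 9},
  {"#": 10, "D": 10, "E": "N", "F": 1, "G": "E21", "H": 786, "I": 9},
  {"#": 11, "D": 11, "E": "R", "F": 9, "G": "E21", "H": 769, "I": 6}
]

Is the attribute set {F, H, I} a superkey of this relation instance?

Rows 4 and 6 have the same {F, H, I} value (F=9, H=786, I=6) but are distinct tuples, so {F, H, I} does not determine every attribute — not a superkey.

No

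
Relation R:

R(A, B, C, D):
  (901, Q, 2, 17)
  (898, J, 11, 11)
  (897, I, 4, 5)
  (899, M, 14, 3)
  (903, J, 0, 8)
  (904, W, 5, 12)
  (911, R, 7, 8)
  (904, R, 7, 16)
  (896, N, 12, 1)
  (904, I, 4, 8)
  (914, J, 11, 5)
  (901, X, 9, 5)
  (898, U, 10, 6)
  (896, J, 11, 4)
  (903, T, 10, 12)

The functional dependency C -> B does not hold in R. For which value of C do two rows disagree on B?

C=2: 1 row → B = Q ✓
C=11: 3 rows → B = J, J, J ✓
C=4: 2 rows → B = I, I ✓
C=14: 1 row → B = M ✓
C=0: 1 row → B = J ✓
C=5: 1 row → B = W ✓
C=7: 2 rows → B = R, R ✓
C=12: 1 row → B = N ✓
C=9: 1 row → B = X ✓
C=10: 2 rows → B takes values {U, T} — violation
The only C value with inconsistent B is C=10.

10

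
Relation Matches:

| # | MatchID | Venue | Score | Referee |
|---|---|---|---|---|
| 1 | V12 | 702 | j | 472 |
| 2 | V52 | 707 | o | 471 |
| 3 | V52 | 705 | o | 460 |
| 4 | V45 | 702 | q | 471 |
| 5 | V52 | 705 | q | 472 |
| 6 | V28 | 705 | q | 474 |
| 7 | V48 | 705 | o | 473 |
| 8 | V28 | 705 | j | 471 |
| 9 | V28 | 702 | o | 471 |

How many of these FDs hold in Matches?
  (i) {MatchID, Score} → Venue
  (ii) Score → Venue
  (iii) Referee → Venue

(i) {MatchID, Score} → Venue: (MatchID=V52, Score=o): rows 2, 3 → Venue takes values {707, 705} — violation — fails.
(ii) Score → Venue: Score=j: rows 1, 8 → Venue takes values {702, 705} — violation; Score=o: rows 2, 3, 7, 9 → Venue takes values {707, 705, 702} — violation; Score=q: rows 4, 5, 6 → Venue takes values {702, 705} — violation — fails.
(iii) Referee → Venue: Referee=472: rows 1, 5 → Venue takes values {702, 705} — violation; Referee=471: rows 2, 4, 8, 9 → Venue takes values {707, 702, 705} — violation — fails.
None of the 3 dependencies hold.

0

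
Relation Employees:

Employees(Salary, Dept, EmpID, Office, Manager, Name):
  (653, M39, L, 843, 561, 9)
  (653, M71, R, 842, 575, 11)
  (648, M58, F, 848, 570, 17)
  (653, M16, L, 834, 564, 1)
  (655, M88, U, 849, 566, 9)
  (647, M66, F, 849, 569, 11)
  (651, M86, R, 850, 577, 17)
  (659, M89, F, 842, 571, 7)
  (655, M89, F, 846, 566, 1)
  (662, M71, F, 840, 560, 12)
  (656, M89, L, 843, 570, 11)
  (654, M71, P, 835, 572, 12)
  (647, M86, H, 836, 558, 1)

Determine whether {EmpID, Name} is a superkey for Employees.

Yes

All 13 rows have distinct {EmpID, Name} values, so {EmpID, Name} → (all attributes) holds and {EmpID, Name} is a superkey.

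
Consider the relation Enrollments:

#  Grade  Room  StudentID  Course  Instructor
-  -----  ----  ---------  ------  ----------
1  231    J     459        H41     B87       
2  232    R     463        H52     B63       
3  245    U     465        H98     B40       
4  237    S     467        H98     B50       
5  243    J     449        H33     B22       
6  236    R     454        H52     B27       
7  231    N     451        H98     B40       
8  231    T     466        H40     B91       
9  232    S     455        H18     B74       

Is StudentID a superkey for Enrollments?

All 9 rows have distinct StudentID values, so StudentID → (all attributes) holds and StudentID is a superkey.

Yes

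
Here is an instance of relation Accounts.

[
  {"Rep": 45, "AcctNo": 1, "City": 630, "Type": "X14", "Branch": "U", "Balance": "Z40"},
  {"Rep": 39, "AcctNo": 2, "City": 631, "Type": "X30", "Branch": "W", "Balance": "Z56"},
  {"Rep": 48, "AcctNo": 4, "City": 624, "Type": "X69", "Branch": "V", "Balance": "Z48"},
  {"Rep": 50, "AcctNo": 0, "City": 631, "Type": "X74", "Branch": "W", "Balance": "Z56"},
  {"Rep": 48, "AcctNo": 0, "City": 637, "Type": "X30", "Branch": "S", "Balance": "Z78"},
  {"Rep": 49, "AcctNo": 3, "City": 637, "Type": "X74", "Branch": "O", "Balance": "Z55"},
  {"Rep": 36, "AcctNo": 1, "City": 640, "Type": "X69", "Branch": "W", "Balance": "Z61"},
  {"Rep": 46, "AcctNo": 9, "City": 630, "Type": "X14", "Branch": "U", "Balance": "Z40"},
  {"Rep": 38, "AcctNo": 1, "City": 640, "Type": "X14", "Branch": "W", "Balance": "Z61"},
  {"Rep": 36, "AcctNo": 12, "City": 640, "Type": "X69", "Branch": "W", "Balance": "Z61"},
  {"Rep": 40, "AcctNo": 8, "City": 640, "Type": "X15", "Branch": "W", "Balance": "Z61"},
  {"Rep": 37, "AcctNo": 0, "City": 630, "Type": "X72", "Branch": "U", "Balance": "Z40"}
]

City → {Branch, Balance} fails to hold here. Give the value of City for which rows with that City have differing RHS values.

637

City=630: 3 rows → {Branch,Balance} = (U, Z40), (U, Z40), (U, Z40) ✓
City=631: 2 rows → {Branch,Balance} = (W, Z56), (W, Z56) ✓
City=624: 1 row → {Branch,Balance} = (V, Z48) ✓
City=637: 2 rows → {Branch,Balance} takes values {(S, Z78), (O, Z55)} — violation
City=640: 4 rows → {Branch,Balance} = (W, Z61), (W, Z61), (W, Z61), (W, Z61) ✓
The only City value with inconsistent RHS is City=637.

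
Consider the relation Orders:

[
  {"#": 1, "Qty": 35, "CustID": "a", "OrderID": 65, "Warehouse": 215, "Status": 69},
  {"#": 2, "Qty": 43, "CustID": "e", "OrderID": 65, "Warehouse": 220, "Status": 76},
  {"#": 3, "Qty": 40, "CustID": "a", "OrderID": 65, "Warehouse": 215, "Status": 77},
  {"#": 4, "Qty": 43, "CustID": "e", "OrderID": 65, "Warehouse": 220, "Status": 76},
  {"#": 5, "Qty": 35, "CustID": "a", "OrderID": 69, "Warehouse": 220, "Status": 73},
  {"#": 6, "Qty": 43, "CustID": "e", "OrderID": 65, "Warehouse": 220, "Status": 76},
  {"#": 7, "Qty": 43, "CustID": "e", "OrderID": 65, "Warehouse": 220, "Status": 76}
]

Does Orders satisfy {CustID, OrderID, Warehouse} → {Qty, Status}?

No

(CustID=a, OrderID=65, Warehouse=215): rows 1, 3 → {Qty,Status} takes values {(35, 69), (40, 77)} — violation
(CustID=e, OrderID=65, Warehouse=220): rows 2, 4, 6, 7 → {Qty,Status} = (43, 76), (43, 76), (43, 76), (43, 76) ✓
(CustID=a, OrderID=69, Warehouse=220): row 5 → {Qty,Status} = (35, 73) ✓
Two rows agree on {CustID, OrderID, Warehouse} but differ on {Qty, Status}, so {CustID, OrderID, Warehouse} → {Qty, Status} does not hold.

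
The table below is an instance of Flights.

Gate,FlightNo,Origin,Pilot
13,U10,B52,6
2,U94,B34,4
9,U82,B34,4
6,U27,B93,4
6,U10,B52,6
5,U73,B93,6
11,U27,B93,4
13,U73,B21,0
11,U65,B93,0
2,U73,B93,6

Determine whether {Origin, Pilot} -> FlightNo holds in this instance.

No

(Origin=B52, Pilot=6): 2 rows → FlightNo = U10, U10 ✓
(Origin=B34, Pilot=4): 2 rows → FlightNo takes values {U94, U82} — violation
(Origin=B93, Pilot=4): 2 rows → FlightNo = U27, U27 ✓
(Origin=B93, Pilot=6): 2 rows → FlightNo = U73, U73 ✓
(Origin=B21, Pilot=0): 1 row → FlightNo = U73 ✓
(Origin=B93, Pilot=0): 1 row → FlightNo = U65 ✓
Two rows agree on {Origin, Pilot} but differ on FlightNo, so {Origin, Pilot} -> FlightNo does not hold.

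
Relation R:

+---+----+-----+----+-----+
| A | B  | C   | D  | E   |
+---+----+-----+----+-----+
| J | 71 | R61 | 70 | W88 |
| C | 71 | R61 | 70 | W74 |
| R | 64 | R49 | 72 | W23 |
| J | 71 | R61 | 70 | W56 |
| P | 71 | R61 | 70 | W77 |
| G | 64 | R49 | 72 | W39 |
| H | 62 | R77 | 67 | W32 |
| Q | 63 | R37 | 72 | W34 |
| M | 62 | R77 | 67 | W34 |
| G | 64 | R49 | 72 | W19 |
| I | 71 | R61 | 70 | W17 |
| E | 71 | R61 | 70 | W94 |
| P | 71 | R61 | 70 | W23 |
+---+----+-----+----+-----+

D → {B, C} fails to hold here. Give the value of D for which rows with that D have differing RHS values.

72

D=70: 7 rows → {B,C} = (71, R61), (71, R61), (71, R61), (71, R61), (71, R61), (71, R61), (71, R61) ✓
D=72: 4 rows → {B,C} takes values {(64, R49), (63, R37)} — violation
D=67: 2 rows → {B,C} = (62, R77), (62, R77) ✓
The only D value with inconsistent RHS is D=72.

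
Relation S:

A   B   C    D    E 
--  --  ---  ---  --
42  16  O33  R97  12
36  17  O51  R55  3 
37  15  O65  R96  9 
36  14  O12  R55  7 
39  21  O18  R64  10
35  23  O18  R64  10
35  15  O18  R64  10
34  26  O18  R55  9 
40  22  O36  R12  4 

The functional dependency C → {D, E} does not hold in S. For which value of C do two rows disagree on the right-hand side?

C=O33: 1 row → {D,E} = (R97, 12) ✓
C=O51: 1 row → {D,E} = (R55, 3) ✓
C=O65: 1 row → {D,E} = (R96, 9) ✓
C=O12: 1 row → {D,E} = (R55, 7) ✓
C=O18: 4 rows → {D,E} takes values {(R64, 10), (R55, 9)} — violation
C=O36: 1 row → {D,E} = (R12, 4) ✓
The only C value with inconsistent RHS is C=O18.

O18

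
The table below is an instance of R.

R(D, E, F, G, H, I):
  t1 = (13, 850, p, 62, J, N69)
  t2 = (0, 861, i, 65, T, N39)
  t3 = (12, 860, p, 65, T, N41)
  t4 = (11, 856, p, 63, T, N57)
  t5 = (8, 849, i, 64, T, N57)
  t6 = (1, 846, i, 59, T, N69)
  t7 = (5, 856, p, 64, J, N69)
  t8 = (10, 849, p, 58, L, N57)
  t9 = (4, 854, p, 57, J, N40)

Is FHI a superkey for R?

Rows 1 and 7 have the same FHI value (F=p, H=J, I=N69) but are distinct tuples, so FHI does not determine every attribute — not a superkey.

No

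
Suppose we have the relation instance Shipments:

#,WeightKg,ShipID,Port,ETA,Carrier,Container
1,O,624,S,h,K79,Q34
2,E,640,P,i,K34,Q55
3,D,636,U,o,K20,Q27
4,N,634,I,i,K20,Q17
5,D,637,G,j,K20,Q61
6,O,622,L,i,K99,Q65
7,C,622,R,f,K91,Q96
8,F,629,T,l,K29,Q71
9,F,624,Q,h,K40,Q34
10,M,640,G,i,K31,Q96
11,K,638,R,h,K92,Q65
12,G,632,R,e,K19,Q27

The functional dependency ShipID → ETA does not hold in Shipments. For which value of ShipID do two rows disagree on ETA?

622

ShipID=624: rows 1, 9 → ETA = h, h ✓
ShipID=640: rows 2, 10 → ETA = i, i ✓
ShipID=636: row 3 → ETA = o ✓
ShipID=634: row 4 → ETA = i ✓
ShipID=637: row 5 → ETA = j ✓
ShipID=622: rows 6, 7 → ETA takes values {i, f} — violation
ShipID=629: row 8 → ETA = l ✓
ShipID=638: row 11 → ETA = h ✓
ShipID=632: row 12 → ETA = e ✓
The only ShipID value with inconsistent ETA is ShipID=622.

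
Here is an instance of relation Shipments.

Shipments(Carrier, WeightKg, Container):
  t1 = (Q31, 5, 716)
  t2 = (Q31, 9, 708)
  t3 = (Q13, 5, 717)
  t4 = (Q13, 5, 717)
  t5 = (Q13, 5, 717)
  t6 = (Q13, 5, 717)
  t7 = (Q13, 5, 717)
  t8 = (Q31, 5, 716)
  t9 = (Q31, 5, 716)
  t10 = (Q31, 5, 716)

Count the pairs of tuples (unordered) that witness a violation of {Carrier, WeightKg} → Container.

0

(Carrier=Q31, WeightKg=5): all 4 rows agree on Container — 0 pairs.
(Carrier=Q13, WeightKg=5): all 5 rows agree on Container — 0 pairs.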